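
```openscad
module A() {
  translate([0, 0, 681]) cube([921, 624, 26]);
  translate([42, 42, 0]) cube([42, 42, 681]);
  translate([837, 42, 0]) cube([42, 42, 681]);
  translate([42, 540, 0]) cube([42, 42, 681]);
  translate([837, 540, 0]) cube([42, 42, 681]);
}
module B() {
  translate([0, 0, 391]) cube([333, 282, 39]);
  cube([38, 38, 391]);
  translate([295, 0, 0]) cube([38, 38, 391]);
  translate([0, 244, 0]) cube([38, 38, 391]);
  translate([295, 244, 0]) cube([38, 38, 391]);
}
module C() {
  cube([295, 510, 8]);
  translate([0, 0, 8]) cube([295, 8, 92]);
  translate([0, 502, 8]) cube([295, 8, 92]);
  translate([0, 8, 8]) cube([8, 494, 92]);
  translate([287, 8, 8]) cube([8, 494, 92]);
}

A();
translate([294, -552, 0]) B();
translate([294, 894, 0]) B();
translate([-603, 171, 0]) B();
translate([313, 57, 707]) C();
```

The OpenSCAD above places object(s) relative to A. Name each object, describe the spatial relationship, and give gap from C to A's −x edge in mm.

A is a table. B is a stool. C is an open box. Three stools sit around the table at the −y, +y, −x sides. The open box is on top of the table, centred. The gap from the open box to the table's −x edge is 313 mm.

The open box's min-x is at 313; the table's min-x is 0; gap = 313 mm.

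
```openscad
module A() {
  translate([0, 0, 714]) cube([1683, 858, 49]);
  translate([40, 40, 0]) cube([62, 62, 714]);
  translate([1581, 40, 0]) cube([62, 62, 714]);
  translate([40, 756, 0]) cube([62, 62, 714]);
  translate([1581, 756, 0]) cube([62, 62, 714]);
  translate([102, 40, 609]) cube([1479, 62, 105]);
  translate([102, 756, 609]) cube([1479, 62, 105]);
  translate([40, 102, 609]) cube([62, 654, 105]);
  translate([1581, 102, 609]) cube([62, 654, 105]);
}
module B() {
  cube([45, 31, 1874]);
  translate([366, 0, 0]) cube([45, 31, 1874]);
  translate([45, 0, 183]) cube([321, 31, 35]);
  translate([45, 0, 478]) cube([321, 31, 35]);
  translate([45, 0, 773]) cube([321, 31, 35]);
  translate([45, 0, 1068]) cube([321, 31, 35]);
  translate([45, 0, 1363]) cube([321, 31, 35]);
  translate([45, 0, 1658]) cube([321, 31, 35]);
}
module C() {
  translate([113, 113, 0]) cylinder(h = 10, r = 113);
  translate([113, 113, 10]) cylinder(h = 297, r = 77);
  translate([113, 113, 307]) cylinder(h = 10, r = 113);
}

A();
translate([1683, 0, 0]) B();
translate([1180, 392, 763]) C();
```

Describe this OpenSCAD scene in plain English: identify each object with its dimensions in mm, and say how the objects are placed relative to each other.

A is a table with a 1683×858 mm rectangular top, 49 mm thick, top surface at z = 763 mm, supported by four 62×62 mm square legs, each inset 40 mm from the nearest pair of top edges, running from the floor. Four apron rails, 62 mm thick and 105 mm tall, run between adjacent legs with their top edges flush with the underside of the top and their outer faces flush with the legs' outer faces.

B is a wooden ladder with two side rails of 45×31 mm section and 1874 mm height, set 411 mm apart overall. Between them run 6 rectangular rungs (31 mm deep, 35 mm thick), front faces flush with the rails' −y face. The bottom of the first rung is 183 mm above the floor and each subsequent rung is 295 mm higher than the one below.

C is a spool: two coaxial disc flanges of radius 113 mm and thickness 10 mm, joined by a core cylinder of radius 77 mm and height 297 mm. The lower flange rests on z = 0 and the three cylinders share a vertical axis.

The ladder is against the table's +x side, with their −y faces flush. The spool is on top of the table.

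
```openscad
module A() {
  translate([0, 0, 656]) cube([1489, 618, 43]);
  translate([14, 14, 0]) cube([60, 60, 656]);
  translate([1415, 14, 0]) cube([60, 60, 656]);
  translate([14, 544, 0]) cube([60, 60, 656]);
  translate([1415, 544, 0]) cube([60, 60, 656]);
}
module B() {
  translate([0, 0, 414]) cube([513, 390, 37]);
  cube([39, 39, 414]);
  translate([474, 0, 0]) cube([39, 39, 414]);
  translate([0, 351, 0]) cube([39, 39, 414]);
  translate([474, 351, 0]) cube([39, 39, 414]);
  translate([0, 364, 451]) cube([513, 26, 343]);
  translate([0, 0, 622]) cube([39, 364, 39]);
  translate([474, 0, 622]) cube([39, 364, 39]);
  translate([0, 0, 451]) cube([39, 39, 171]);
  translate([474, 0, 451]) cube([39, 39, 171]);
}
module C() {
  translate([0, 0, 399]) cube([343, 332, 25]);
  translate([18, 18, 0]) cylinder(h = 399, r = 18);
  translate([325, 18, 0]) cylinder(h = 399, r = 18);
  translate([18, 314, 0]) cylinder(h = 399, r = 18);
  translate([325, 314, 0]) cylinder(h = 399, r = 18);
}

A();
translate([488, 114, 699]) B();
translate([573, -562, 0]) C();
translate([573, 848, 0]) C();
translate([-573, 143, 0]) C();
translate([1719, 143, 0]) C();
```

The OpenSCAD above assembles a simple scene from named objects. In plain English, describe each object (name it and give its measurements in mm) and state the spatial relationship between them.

A is a table: top 1489 mm (x) × 618 mm (y), 43 mm thick, upper face at z = 699 mm, on four 60×60 mm square legs, each inset 14 mm from the nearest pair of top edges, running from z = 0 to the bottom of the top.

B is a chair. The seat is a 513×390×37 mm slab with its top at z = 451 mm, on four 39×39 mm corner legs (flush with the seat edges, standing on z = 0). A flat backrest 26 mm thick, 343 mm tall, spans the full seat width and rises from the seat top along its +y edge, rear face flush with the rear of the seat. Two armrests of 39×39 mm section run along each side from the seat's front edge to the front of the backrest, top faces 210 mm above the seat top and outer faces flush with the seat's x-edges; a 39×39 mm post under the front of each armrest stands on the seat at the front corner.

C is a four-legged stool. The seat is a 343×332×25 mm slab whose top surface is at z = 424 mm; four round legs, each 36 mm in diameter, run from the floor (z = 0) to the underside of the seat, each leg's axis is inset half a diameter from the nearest pair of seat edges (so the leg's bounding box is flush with the corner).

The chair is on top of the table, centred. Four stools sit around the table at the −y, +y, −x, +x sides.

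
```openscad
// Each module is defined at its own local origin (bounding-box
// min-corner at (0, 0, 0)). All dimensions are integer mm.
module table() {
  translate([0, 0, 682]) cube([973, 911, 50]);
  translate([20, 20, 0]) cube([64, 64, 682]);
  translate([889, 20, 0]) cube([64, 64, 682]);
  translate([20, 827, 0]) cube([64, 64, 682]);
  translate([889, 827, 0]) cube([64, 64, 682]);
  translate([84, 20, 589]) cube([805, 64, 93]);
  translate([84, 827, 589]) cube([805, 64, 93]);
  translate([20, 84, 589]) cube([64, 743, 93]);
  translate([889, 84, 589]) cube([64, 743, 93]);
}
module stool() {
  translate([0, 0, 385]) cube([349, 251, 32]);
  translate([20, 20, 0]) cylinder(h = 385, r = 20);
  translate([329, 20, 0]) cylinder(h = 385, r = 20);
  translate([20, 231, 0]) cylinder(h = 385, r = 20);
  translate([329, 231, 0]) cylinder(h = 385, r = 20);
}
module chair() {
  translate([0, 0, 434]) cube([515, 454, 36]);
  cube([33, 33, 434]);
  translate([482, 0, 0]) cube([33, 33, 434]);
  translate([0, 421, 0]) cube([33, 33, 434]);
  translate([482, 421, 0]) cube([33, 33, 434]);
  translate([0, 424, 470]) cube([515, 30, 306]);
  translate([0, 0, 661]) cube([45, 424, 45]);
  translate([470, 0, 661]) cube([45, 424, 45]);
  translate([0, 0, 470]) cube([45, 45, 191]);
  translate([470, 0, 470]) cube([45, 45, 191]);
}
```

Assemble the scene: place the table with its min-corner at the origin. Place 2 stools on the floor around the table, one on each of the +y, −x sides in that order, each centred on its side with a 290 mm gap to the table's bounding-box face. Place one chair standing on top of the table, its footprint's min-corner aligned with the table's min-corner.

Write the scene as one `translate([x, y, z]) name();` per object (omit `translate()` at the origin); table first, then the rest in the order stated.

table();
translate([312, 1201, 0]) stool();
translate([-639, 330, 0]) stool();
translate([0, 0, 732]) chair();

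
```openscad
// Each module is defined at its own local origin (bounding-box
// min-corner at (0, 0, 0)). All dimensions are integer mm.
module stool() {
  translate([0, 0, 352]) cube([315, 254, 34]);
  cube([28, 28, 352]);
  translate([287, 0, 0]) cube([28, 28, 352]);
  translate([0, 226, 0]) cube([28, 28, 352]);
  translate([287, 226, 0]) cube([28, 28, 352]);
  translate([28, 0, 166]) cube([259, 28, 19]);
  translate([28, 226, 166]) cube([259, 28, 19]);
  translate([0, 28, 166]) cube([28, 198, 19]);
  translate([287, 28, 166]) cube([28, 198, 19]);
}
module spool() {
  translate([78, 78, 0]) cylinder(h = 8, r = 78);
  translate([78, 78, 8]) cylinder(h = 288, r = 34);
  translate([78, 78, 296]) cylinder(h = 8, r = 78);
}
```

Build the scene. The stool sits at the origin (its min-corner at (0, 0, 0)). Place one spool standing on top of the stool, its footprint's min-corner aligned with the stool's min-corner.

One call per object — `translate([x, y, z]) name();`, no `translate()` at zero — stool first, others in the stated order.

stool();
translate([0, 0, 386]) spool();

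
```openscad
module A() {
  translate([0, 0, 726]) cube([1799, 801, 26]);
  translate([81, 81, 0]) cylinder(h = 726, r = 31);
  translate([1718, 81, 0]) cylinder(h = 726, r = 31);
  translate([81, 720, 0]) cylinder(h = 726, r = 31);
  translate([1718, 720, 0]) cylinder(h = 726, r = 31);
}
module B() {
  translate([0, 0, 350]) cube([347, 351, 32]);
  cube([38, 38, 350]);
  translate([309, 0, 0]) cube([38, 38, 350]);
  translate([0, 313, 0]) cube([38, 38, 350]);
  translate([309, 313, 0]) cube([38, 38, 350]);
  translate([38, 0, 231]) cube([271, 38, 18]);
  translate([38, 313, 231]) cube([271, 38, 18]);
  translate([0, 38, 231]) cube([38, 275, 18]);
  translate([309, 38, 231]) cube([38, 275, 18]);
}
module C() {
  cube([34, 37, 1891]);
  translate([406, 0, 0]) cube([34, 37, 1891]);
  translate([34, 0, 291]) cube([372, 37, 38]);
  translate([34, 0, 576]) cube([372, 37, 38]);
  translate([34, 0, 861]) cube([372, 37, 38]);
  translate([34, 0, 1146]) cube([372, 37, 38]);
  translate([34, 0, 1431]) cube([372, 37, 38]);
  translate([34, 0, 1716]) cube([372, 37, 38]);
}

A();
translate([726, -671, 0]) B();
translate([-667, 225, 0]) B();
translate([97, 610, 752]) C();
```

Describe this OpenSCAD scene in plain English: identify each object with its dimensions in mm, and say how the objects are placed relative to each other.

A is a table with a 1799×801 mm rectangular top, 26 mm thick, top surface at z = 752 mm, supported by four round legs of 62 mm diameter, each leg's bounding box inset 50 mm from the nearest pair of top edges, running from the floor.

B is a four-legged stool. The seat is a 347×351×32 mm slab whose top surface is at z = 382 mm; four square legs, each 38×38 mm in cross-section, run from the floor (z = 0) to the underside of the seat, each flush with a corner of the seat. Four stretchers, 38 mm wide and 18 mm tall, connect adjacent legs with their undersides at z = 231 mm, each running between the inner faces of the legs it joins and aligned with the legs' outer faces on the other axis.

C is a wooden ladder with two side rails of 34×37 mm section and 1891 mm height, set 440 mm apart overall. Between them run 6 rectangular rungs (37 mm deep, 38 mm thick), front faces flush with the rails' −y face. The bottom of the first rung is 291 mm above the floor and each subsequent rung is 285 mm higher than the one below.

Two stools sit around the table at the −y, −x sides. The ladder is on top of the table.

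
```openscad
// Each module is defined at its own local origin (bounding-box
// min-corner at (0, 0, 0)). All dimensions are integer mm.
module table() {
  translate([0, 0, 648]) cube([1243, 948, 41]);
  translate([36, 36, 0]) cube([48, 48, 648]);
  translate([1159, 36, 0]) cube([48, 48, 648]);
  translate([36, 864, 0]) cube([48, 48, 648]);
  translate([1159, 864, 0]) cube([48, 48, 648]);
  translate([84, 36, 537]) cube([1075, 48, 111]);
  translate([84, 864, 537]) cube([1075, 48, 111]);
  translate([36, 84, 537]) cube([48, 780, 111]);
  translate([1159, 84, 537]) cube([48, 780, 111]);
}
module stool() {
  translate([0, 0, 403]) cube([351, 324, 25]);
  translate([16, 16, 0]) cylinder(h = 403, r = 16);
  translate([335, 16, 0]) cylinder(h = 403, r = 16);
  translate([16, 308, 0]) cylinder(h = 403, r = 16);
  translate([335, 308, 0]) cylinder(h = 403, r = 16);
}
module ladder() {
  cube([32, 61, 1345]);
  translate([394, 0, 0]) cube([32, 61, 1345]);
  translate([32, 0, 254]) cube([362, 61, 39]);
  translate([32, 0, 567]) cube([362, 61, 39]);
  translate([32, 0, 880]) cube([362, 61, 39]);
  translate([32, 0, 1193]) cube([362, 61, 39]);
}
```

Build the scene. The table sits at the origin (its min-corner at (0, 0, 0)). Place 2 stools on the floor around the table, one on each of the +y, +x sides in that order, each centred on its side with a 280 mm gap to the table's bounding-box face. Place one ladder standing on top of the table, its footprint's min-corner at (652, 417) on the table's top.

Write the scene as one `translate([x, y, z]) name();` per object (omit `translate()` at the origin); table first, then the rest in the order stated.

table();
translate([446, 1228, 0]) stool();
translate([1523, 312, 0]) stool();
translate([652, 417, 689]) ladder();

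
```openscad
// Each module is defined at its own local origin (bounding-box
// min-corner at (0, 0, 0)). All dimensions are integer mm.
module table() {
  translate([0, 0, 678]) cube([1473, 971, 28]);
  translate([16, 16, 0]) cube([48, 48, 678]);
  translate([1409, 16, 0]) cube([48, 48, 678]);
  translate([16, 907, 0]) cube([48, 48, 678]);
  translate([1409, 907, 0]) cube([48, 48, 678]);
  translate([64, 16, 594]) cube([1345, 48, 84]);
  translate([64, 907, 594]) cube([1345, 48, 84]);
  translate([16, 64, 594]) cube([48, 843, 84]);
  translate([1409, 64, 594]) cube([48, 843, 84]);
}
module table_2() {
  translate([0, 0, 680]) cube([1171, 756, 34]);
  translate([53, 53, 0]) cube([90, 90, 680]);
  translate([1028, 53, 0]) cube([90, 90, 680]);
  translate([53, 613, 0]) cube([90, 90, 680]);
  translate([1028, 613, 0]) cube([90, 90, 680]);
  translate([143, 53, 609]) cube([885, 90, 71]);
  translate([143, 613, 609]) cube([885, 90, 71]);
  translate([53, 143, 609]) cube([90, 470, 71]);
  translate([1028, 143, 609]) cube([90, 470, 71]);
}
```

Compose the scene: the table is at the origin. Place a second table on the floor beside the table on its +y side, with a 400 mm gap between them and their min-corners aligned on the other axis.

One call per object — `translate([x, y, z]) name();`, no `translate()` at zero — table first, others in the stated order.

table();
translate([0, 1371, 0]) table_2();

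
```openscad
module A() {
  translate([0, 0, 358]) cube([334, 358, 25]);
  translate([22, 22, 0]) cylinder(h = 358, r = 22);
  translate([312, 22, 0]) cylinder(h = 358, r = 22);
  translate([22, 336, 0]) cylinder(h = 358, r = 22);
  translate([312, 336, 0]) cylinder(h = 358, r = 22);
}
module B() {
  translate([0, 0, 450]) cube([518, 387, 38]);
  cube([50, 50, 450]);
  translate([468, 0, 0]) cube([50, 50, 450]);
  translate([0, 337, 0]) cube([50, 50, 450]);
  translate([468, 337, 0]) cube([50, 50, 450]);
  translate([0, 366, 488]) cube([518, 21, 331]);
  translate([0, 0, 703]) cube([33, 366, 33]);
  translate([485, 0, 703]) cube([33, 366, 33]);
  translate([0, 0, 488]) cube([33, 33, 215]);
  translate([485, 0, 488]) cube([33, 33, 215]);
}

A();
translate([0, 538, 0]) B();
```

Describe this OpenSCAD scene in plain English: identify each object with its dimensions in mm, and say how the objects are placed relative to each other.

A is a simple wooden stool: a rectangular seat 334 mm (x) by 358 mm (y), 25 mm thick, top face at z = 383 mm, on four round legs, each 44 mm in diameter. The legs rest on z = 0, each leg's axis is inset half a diameter from the nearest pair of seat edges (so the leg's bounding box is flush with the corner).

B is a chair: 518×387 mm seat, 38 mm thick, top at z = 488 mm, on four 50 mm square corner legs flush with the seat edges. A 21 mm thick backrest slab spans the full seat width, extending 331 mm above the seat top, its back face flush with the seat's +y edge. Two armrests of 33×33 mm section run along each side from the seat's front edge to the front of the backrest, top faces 248 mm above the seat top and outer faces flush with the seat's x-edges; a 33×33 mm post under the front of each armrest stands on the seat at the front corner.

The chair is on the floor beside the stool on its +y side.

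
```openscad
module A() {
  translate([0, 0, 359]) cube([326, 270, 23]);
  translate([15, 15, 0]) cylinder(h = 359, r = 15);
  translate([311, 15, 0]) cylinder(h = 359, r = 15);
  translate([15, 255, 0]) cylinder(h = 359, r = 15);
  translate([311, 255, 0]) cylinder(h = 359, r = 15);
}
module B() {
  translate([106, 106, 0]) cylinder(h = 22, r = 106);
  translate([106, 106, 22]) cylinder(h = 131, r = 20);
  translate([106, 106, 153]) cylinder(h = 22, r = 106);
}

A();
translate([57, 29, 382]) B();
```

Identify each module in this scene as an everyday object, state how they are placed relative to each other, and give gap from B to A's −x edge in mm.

The spool's min-x is at 57; the stool's min-x is 0; gap = 57 mm.

A is a stool. B is a spool. The spool is on top of the stool, centred. The gap from the spool to the stool's −x edge is 57 mm.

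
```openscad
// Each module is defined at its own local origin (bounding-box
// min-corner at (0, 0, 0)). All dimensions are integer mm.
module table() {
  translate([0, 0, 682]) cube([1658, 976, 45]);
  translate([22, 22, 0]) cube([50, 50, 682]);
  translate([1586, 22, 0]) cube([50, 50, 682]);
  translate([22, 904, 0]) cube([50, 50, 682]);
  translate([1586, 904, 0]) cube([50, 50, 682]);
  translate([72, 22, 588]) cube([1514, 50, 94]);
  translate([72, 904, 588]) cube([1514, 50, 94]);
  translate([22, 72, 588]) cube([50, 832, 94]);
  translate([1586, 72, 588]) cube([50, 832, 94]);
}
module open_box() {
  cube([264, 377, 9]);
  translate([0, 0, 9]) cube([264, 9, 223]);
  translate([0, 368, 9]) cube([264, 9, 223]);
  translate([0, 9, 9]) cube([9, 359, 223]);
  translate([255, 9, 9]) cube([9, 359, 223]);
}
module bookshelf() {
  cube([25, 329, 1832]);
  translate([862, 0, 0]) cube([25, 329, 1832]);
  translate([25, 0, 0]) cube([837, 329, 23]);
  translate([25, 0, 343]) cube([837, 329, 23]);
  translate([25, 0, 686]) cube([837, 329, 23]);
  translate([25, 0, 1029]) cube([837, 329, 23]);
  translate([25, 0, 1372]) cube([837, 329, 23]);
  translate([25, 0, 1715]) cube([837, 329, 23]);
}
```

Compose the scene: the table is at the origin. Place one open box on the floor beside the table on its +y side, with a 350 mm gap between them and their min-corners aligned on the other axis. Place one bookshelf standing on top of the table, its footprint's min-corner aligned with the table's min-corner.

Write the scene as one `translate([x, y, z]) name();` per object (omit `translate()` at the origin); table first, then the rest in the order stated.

table();
translate([0, 1326, 0]) open_box();
translate([0, 0, 727]) bookshelf();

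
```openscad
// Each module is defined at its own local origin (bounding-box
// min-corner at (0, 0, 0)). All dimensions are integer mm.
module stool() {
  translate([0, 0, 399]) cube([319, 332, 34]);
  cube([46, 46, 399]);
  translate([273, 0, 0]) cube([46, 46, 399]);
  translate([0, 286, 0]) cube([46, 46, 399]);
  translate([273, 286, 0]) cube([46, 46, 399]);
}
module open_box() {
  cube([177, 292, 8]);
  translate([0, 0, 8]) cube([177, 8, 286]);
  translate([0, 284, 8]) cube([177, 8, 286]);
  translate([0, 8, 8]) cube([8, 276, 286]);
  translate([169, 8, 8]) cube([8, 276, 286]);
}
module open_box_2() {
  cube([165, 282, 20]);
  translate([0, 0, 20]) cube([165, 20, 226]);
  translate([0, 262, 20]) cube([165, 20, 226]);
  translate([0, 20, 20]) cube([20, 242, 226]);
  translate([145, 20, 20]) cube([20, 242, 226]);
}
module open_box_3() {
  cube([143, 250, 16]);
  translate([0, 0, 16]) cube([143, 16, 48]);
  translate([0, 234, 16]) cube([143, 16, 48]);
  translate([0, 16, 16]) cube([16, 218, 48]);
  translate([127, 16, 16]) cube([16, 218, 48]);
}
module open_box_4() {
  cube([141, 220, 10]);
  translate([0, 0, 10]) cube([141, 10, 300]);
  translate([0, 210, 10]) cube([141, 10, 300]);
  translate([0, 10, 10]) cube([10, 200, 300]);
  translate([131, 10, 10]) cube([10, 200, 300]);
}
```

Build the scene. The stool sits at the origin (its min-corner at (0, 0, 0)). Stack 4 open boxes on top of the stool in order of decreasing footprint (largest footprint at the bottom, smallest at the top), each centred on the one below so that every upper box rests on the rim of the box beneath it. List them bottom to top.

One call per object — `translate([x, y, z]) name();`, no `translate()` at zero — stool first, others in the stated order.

stool();
translate([71, 20, 433]) open_box();
translate([77, 25, 727]) open_box_2();
translate([88, 41, 973]) open_box_3();
translate([89, 56, 1037]) open_box_4();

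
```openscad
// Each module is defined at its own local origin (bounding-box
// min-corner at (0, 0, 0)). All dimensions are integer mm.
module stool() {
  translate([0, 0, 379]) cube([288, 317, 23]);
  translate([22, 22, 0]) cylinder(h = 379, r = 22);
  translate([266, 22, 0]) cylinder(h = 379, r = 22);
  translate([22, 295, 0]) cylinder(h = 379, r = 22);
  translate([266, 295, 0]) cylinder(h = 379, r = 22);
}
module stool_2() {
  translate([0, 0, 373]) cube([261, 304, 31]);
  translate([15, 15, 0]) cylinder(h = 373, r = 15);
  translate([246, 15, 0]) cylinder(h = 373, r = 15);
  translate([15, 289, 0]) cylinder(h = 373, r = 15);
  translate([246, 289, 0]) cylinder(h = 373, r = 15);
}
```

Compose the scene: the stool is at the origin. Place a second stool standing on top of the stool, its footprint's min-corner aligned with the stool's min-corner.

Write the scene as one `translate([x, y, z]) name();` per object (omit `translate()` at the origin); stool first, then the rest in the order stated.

stool();
translate([0, 0, 402]) stool_2();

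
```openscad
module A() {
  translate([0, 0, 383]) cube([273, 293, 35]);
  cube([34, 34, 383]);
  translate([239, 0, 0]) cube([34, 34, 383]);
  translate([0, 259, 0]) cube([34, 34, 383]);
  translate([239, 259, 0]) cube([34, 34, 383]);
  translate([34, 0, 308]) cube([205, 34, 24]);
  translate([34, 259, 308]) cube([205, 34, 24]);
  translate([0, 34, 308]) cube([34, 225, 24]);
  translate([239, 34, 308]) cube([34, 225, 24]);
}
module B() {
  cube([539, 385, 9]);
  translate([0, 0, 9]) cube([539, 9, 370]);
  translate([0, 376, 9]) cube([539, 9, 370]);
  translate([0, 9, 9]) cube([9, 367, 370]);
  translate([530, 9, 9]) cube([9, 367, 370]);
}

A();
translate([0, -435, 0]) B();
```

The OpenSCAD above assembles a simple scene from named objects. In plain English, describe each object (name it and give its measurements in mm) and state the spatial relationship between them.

A is a four-legged stool. The seat is a 273×293×35 mm slab whose top surface is at z = 418 mm; four square legs, each 34×34 mm in cross-section, run from the floor (z = 0) to the underside of the seat, each flush with a corner of the seat. Four stretchers, 34 mm wide and 24 mm tall, connect adjacent legs with their undersides at z = 308 mm, each running between the inner faces of the legs it joins and aligned with the legs' outer faces on the other axis.

B is an open storage box with external size 539×385×379 mm and wall thickness 9 mm (the base is also 9 mm thick). The base covers the whole footprint; the four walls stand on the base, with the y-facing walls full-width and the x-facing walls fitting between their inner faces.

The open box is on the floor beside the stool on its −y side.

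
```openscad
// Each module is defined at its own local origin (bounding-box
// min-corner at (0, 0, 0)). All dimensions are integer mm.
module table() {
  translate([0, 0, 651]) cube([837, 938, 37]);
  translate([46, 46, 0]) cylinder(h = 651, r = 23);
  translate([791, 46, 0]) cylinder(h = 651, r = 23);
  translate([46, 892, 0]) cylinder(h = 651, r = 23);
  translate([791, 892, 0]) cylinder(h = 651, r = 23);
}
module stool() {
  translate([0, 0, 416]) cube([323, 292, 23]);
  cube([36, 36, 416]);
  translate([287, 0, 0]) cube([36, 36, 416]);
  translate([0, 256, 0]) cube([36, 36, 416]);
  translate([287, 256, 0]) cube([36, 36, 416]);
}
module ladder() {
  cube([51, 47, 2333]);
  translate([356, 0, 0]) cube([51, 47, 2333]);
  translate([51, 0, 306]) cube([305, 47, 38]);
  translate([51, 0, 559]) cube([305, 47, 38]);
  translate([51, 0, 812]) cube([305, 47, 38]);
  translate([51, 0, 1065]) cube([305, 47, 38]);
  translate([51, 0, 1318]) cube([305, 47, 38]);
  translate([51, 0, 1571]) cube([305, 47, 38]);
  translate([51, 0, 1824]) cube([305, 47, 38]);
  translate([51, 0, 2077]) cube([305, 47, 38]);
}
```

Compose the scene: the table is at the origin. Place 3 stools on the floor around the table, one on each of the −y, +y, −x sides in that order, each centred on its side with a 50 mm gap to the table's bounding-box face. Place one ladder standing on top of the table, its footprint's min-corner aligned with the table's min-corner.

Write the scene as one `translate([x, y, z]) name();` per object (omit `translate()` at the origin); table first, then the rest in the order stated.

table();
translate([257, -342, 0]) stool();
translate([257, 988, 0]) stool();
translate([-373, 323, 0]) stool();
translate([0, 0, 688]) ladder();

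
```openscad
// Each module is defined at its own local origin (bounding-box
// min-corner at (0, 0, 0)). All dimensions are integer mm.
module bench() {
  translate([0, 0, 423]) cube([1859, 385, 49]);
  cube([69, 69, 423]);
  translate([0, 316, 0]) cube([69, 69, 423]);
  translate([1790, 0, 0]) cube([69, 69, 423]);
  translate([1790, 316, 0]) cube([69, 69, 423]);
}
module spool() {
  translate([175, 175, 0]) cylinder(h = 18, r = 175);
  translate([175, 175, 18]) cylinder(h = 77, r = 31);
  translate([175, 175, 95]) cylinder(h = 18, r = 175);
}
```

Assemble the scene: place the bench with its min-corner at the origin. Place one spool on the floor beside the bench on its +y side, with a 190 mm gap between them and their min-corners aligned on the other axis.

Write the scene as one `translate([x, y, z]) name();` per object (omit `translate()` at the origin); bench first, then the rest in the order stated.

bench();
translate([0, 575, 0]) spool();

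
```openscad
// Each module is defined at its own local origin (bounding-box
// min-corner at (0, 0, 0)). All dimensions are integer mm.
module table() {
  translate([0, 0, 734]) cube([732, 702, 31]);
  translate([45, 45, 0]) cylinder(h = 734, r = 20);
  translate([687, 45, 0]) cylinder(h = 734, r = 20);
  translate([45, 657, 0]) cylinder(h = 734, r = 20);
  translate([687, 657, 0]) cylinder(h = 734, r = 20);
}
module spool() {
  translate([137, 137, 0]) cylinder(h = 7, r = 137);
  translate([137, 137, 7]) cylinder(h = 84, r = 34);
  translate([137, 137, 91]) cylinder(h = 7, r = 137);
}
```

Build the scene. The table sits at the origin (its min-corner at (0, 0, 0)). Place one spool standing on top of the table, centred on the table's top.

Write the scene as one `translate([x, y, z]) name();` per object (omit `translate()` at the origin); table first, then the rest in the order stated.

table();
translate([229, 214, 765]) spool();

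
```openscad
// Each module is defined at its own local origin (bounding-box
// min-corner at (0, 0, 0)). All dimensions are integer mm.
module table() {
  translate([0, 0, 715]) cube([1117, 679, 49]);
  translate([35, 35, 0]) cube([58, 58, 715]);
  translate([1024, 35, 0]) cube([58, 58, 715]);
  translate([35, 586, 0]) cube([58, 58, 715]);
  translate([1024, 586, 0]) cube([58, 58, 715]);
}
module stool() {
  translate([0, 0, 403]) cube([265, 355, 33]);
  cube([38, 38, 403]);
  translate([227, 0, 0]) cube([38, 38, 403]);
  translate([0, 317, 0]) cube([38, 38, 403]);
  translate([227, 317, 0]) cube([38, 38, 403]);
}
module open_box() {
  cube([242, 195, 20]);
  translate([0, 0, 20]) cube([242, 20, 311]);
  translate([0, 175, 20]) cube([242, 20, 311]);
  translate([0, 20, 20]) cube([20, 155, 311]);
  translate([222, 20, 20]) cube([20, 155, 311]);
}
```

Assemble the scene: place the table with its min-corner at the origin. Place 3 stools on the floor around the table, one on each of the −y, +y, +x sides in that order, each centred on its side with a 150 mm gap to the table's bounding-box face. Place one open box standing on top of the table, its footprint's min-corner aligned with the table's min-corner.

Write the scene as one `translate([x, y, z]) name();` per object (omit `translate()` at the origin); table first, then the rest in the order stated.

table();
translate([426, -505, 0]) stool();
translate([426, 829, 0]) stool();
translate([1267, 162, 0]) stool();
translate([0, 0, 764]) open_box();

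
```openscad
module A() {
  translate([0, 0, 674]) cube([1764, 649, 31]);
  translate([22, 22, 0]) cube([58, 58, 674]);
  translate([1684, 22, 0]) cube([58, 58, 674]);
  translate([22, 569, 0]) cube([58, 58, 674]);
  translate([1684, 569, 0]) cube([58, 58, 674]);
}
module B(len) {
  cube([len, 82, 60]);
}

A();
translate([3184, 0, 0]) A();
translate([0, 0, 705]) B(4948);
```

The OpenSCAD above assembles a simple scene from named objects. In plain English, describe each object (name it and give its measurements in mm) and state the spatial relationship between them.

A is a table: top 1764 mm (x) × 649 mm (y), 31 mm thick, upper face at z = 705 mm, on four 58×58 mm square legs, each inset 22 mm from the nearest pair of top edges, running from z = 0 to the bottom of the top.

B is a rectangular beam 4948 mm long (x), 82 mm deep (y), 60 mm thick (z).

The beam spans the tops of two tables placed 1420 mm apart, resting at z = 705 mm.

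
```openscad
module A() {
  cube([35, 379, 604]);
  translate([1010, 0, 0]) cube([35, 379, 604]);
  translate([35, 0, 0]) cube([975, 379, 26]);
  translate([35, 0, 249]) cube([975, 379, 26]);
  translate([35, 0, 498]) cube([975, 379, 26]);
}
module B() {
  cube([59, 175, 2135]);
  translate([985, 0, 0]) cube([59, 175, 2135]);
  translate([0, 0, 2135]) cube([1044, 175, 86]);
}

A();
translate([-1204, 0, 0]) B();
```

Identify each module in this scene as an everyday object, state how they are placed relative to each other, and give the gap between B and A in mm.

A is a bookshelf. B is a door frame. The door frame is on the floor beside the bookshelf on its −x side. The gap between the door frame and the bookshelf is 160 mm.

The door frame's nearest face is 160 mm from the bookshelf's −x face.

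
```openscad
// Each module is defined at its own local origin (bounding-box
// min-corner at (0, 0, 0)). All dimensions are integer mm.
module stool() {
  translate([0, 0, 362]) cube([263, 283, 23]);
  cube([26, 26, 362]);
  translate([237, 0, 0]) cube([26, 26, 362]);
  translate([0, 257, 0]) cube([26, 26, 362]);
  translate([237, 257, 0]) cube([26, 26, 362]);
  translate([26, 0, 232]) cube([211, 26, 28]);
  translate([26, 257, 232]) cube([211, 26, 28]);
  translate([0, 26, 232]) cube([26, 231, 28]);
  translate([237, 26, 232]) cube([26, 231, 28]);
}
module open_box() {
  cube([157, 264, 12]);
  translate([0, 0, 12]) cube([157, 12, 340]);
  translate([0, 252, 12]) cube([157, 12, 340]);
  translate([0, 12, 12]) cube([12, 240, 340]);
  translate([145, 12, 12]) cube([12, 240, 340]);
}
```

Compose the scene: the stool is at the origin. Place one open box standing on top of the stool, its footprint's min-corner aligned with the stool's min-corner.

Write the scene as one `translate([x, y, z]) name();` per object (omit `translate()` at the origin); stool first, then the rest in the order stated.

stool();
translate([0, 0, 385]) open_box();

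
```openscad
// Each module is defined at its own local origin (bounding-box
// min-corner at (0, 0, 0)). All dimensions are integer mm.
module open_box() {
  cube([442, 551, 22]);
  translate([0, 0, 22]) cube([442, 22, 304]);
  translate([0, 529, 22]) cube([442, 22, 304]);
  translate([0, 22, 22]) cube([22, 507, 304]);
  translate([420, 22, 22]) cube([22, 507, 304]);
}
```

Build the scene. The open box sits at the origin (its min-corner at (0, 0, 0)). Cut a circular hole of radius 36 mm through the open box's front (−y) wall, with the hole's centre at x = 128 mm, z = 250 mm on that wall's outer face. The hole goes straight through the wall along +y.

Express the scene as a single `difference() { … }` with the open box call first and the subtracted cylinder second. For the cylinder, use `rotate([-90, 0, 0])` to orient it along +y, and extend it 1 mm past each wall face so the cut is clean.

difference() {
  open_box();
  translate([128, -1, 250]) rotate([-90, 0, 0]) cylinder(h = 24, r = 36);
}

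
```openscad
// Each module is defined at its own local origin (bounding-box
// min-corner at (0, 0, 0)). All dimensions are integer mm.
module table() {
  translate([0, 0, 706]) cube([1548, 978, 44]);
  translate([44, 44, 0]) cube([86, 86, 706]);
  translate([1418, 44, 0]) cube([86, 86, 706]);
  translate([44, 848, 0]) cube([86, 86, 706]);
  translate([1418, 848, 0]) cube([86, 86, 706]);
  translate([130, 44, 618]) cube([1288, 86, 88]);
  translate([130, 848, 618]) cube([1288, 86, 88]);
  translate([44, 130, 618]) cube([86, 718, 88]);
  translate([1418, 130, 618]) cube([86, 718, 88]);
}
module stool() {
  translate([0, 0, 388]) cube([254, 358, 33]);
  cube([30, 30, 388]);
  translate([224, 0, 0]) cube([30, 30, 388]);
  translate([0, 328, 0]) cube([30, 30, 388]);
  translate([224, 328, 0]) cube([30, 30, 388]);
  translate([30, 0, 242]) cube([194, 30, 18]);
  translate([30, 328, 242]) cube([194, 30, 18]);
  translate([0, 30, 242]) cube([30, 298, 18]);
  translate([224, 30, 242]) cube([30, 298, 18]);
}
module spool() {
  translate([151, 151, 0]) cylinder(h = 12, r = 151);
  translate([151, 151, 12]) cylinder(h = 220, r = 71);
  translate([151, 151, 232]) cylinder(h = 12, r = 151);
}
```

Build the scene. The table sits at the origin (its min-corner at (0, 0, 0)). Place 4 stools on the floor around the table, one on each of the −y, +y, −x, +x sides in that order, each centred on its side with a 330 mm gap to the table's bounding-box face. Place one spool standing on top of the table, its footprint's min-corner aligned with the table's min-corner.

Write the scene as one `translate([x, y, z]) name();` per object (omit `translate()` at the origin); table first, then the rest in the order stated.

table();
translate([647, -688, 0]) stool();
translate([647, 1308, 0]) stool();
translate([-584, 310, 0]) stool();
translate([1878, 310, 0]) stool();
translate([0, 0, 750]) spool();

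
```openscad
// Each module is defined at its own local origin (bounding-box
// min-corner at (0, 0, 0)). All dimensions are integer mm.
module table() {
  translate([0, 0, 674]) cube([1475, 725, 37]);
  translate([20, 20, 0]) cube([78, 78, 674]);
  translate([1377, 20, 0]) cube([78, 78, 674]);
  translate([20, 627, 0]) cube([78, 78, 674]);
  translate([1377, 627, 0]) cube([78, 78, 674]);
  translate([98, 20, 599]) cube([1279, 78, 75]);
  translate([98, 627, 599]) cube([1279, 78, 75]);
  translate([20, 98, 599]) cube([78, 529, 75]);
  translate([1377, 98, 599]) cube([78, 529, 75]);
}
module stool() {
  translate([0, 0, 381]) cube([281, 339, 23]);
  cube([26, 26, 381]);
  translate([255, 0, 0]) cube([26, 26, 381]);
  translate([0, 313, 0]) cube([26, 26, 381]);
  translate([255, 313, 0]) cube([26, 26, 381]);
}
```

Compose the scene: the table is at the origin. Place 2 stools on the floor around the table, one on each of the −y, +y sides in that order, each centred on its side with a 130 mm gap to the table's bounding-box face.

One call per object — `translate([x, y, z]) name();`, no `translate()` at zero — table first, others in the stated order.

table();
translate([597, -469, 0]) stool();
translate([597, 855, 0]) stool();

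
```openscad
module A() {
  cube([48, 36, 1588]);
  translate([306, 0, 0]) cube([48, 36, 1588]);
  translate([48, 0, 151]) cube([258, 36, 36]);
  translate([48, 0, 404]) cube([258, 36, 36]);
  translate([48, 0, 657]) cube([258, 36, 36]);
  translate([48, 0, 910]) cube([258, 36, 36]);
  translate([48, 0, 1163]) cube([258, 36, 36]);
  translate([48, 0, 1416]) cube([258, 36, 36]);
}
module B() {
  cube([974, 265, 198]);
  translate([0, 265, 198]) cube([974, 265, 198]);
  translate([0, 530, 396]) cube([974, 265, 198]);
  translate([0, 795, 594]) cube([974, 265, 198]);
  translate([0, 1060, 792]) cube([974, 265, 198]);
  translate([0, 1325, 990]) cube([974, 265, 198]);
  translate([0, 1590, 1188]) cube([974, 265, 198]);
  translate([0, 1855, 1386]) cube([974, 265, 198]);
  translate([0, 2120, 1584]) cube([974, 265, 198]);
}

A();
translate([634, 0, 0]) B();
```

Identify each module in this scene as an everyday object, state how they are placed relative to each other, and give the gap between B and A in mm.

The staircase's nearest face is 280 mm from the ladder's +x face.

A is a ladder. B is a staircase. The staircase is on the floor beside the ladder on its +x side. The gap between the staircase and the ladder is 280 mm.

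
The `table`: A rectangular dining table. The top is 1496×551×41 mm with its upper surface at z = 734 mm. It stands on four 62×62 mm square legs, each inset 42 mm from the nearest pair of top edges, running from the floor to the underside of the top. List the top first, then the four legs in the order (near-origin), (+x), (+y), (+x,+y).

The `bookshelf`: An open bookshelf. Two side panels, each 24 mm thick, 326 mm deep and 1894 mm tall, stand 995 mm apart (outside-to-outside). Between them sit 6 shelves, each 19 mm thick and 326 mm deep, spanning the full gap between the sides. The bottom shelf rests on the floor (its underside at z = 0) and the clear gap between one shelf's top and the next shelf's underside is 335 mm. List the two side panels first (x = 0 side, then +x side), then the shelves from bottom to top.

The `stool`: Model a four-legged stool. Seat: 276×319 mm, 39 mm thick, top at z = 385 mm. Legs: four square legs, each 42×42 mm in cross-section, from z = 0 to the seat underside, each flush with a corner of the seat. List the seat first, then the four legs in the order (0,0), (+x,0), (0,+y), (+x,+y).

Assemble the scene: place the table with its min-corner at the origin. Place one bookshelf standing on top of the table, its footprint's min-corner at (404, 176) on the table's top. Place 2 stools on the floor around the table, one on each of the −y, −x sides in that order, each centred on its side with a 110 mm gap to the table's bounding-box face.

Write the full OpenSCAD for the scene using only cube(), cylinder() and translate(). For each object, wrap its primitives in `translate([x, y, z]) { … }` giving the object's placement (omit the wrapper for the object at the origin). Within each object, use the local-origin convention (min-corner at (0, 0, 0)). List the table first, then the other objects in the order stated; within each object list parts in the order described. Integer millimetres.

translate([0, 0, 693]) cube([1496, 551, 41]);
translate([42, 42, 0]) cube([62, 62, 693]);
translate([1392, 42, 0]) cube([62, 62, 693]);
translate([42, 447, 0]) cube([62, 62, 693]);
translate([1392, 447, 0]) cube([62, 62, 693]);
translate([404, 176, 734]) {
  cube([24, 326, 1894]);
  translate([971, 0, 0]) cube([24, 326, 1894]);
  translate([24, 0, 0]) cube([947, 326, 19]);
  translate([24, 0, 354]) cube([947, 326, 19]);
  translate([24, 0, 708]) cube([947, 326, 19]);
  translate([24, 0, 1062]) cube([947, 326, 19]);
  translate([24, 0, 1416]) cube([947, 326, 19]);
  translate([24, 0, 1770]) cube([947, 326, 19]);
}
translate([610, -429, 0]) {
  translate([0, 0, 346]) cube([276, 319, 39]);
  cube([42, 42, 346]);
  translate([234, 0, 0]) cube([42, 42, 346]);
  translate([0, 277, 0]) cube([42, 42, 346]);
  translate([234, 277, 0]) cube([42, 42, 346]);
}
translate([-386, 116, 0]) {
  translate([0, 0, 346]) cube([276, 319, 39]);
  cube([42, 42, 346]);
  translate([234, 0, 0]) cube([42, 42, 346]);
  translate([0, 277, 0]) cube([42, 42, 346]);
  translate([234, 277, 0]) cube([42, 42, 346]);
}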